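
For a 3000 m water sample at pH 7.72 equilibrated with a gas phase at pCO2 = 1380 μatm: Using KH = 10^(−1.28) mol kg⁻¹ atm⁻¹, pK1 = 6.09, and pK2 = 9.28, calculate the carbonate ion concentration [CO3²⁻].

[CO3²⁻] = 0.0851 mmol/kg

[CO2*] = KH · pCO2 = 10^(−1.28) × 1380×10^-6 = 7.242×10^-5 mol/kg
α₀ = 1/(1 + K1/[H⁺] + K1K2/[H⁺]²) = 1/(1 + 10^+1.63 + 10^+0.07) = 0.02231
DIC = [CO2*]/α₀ = 7.242×10^-5 / 0.02231 = 3.247 mmol/kg
[CO3²⁻] = α₂·DIC; α₂ = 0.02621, so [CO3²⁻] = 0.02621 × 3.247 = 0.0851 mmol/kg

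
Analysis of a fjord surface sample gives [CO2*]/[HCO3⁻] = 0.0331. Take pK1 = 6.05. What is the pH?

From K1 = [H⁺][HCO3⁻]/[CO2*]:  pH = pK1 − log₁₀([CO2*]/[HCO3⁻])
log₁₀(0.0331) = -1.480
pH = 6.05 − (-1.480) = 7.53

pH = 7.53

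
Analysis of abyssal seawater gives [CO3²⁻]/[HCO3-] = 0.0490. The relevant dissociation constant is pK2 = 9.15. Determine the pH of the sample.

pH = 7.84

From K2 = [H⁺][CO3²⁻]/[HCO3-]:  pH = pK2 + log₁₀([CO3²⁻]/[HCO3-])
log₁₀(0.0490) = -1.310
pH = 9.15 + (-1.310) = 7.84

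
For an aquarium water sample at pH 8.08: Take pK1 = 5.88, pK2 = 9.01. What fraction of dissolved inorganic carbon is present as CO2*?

α₀ = 0.00561

α₀ = 1 / (1 + K1/[H⁺] + K1K2/[H⁺]²) = 1 / (1 + 10^+2.20 + 10^+1.27)
   = 1 / (1 + 158.49 + 18.621) = 1/178.11 = 0.005615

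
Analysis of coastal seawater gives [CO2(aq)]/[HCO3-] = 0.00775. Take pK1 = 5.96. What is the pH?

pH = 8.07

From K1 = [H⁺][HCO3-]/[CO2(aq)]:  pH = pK1 − log₁₀([CO2(aq)]/[HCO3-])
log₁₀(0.00775) = -2.111
pH = 5.96 − (-2.111) = 8.07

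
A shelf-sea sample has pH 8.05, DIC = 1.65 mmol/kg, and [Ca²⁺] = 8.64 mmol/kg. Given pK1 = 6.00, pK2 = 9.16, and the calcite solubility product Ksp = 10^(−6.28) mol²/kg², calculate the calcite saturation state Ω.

Ω = 1.94

α₂ = 1 / (1 + [H⁺]/K2 + [H⁺]²/(K1K2)) = 1 / (1 + 10^+1.11 + 10^-0.94)
   = 1 / (1 + 12.882 + 0.11482) = 1/13.997 = 0.07144
[CO3²⁻] = α₂ × DIC = 0.07144 × 1.65 = 0.1179 mmol/kg
Ksp = 10^(−6.28) = 5.248×10^-7
Ω = [Ca²⁺][CO3²⁻]/Ksp = (8.64×10^-3)(1.179×10^-4) / 5.248×10^-7 = 1.94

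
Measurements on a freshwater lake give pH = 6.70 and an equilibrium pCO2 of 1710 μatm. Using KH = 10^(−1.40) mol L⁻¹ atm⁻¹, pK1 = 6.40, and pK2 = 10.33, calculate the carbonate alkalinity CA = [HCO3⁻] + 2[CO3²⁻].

[CO2*] = KH · pCO2 = 10^(−1.40) × 1710×10^-6 = 6.808×10^-5 mol/L
α₀ = 1/(1 + K1/[H⁺] + K1K2/[H⁺]²) = 1/(1 + 10^+0.30 + 10^-3.33) = 0.3338
DIC = [CO2*]/α₀ = 6.808×10^-5 / 0.3338 = 0.2039 mmol/L
CA = (α₁ + 2α₂)·DIC = (0.6660 + 2×0.0001561) × 0.2039 = 0.136 mmol/L

CA = 0.136 mmol/L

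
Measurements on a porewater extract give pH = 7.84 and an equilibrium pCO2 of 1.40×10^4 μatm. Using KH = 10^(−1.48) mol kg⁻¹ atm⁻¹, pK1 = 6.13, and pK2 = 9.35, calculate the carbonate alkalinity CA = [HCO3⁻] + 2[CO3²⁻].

[CO2*] = KH · pCO2 = 10^(−1.48) × 1.40×10^4×10^-6 = 4.636×10^-4 mol/kg
α₀ = 1/(1 + K1/[H⁺] + K1K2/[H⁺]²) = 1/(1 + 10^+1.71 + 10^+0.20) = 0.01856
DIC = [CO2*]/α₀ = 4.636×10^-4 / 0.01856 = 24.97 mmol/kg
CA = (α₁ + 2α₂)·DIC = (0.9520 + 2×0.02942) × 24.97 = 25.2 mmol/kg

CA = 25.2 mmol/kg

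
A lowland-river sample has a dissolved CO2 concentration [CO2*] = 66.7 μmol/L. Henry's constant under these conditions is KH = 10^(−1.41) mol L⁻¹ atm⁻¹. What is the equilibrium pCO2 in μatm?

KH = 10^(−1.41) = 3.890×10^-2 mol L⁻¹ atm⁻¹
pCO2 = [CO2*]/KH = 66.7×10^-6 / 3.890×10^-2 = 1.71×10^-3 atm = 1710 μatm

pCO2 = 1710 μatm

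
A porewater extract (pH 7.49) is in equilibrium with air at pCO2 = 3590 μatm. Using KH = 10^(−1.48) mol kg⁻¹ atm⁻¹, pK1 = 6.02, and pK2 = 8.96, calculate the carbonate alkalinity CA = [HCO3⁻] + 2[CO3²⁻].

CA = 3.75 mmol/kg

[CO2*] = KH · pCO2 = 10^(−1.48) × 3590×10^-6 = 1.189×10^-4 mol/kg
α₀ = 1/(1 + K1/[H⁺] + K1K2/[H⁺]²) = 1/(1 + 10^+1.47 + 10^+0.00) = 0.03173
DIC = [CO2*]/α₀ = 1.189×10^-4 / 0.03173 = 3.746 mmol/kg
CA = (α₁ + 2α₂)·DIC = (0.9365 + 2×0.03173) × 3.746 = 3.75 mmol/kg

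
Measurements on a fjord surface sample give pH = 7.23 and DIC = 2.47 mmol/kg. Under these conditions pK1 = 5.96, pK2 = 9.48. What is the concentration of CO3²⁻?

[CO3²⁻] = 13.1 μmol/kg

α₂ = 1 / (1 + [H⁺]/K2 + [H⁺]²/(K1K2)) = 1 / (1 + 10^+2.25 + 10^+0.98)
   = 1 / (1 + 177.83 + 9.5499) = 1/188.38 = 0.005308
[CO3²⁻] = α₂ × DIC = 0.005308 × 2.47 = 0.0131 mmol/kg = 13.1 μmol/kg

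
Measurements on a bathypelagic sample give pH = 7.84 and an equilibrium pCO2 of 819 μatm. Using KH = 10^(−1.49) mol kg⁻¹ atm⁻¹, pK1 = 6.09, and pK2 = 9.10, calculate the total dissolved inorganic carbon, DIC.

DIC = 1.60 mmol/kg

[CO2*] = KH · pCO2 = 10^(−1.49) × 819×10^-6 = 2.650×10^-5 mol/kg
α₀ = 1/(1 + K1/[H⁺] + K1K2/[H⁺]²) = 1/(1 + 10^+1.75 + 10^+0.49) = 0.01658
DIC = [CO2*]/α₀ = 2.650×10^-5 / 0.01658 = 1.60 mmol/kg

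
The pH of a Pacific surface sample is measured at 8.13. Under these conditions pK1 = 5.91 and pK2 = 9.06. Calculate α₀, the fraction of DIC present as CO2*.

α₀ = 1 / (1 + K1/[H⁺] + K1K2/[H⁺]²) = 1 / (1 + 10^+2.22 + 10^+1.29)
   = 1 / (1 + 165.96 + 19.498) = 1/186.46 = 0.005363

α₀ = 0.00536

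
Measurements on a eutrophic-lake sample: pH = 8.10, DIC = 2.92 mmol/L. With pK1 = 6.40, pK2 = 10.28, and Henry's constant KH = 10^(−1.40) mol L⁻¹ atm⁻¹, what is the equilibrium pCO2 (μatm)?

pCO2 = 1430 μatm

α₀ = 1 / (1 + K1/[H⁺] + K1K2/[H⁺]²) = 1 / (1 + 10^+1.70 + 10^-0.48)
   = 1 / (1 + 50.119 + 0.33113) = 1/51.450 = 0.01944
[CO2*] = α₀ × DIC = 0.01944 × 2.92 = 0.05675 mmol/L
pCO2 = [CO2*]/KH = 5.675×10^-5 / 3.981×10^-2 = 1430 μatm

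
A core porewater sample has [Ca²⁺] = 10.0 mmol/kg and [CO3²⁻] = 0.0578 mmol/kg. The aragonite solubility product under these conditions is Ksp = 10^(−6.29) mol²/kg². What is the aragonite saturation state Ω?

Ω = 1.13

Ksp = 10^(−6.29) = 5.129×10^-7
Ω = [Ca²⁺][CO3²⁻]/Ksp = (10.0×10^-3)(0.0578×10^-3) / 5.129×10^-7 = 1.13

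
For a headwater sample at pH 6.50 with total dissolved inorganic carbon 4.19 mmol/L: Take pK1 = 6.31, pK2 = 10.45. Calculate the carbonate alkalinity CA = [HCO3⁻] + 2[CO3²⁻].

CA = 2.55 mmol/L

CA = [HCO3⁻] + 2[CO3²⁻] = (α₁ + 2α₂)·DIC
At pH 6.50: [H⁺]/K1 = 10^-0.19 = 0.64565, K2/[H⁺] = 10^-3.95 = 0.00011220
α₁ = 1/(1 + 0.64565 + 0.00011220) = 1/1.6458 = 0.6076; α₂ = α₁·K2/[H⁺] = 6.818×10^-5
α₁ + 2α₂ = 0.6078
CA = 0.6078 × 4.19 = 2.55 mmol/L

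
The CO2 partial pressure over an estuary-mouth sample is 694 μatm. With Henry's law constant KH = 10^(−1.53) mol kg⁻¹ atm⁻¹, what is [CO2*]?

KH = 10^(−1.53) = 2.951×10^-2 mol kg⁻¹ atm⁻¹
[CO2*] = KH · pCO2 = 2.951×10^-2 × 694×10^-6 atm = 2.05×10^-5 mol/kg

[CO2*] = 20.5 μmol/kg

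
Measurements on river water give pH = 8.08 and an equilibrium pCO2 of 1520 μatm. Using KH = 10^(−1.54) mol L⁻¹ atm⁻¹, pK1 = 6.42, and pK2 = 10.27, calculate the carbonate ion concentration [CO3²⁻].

[CO3²⁻] = 12.9 μmol/L

[CO2*] = KH · pCO2 = 10^(−1.54) × 1520×10^-6 = 4.384×10^-5 mol/L
α₀ = 1/(1 + K1/[H⁺] + K1K2/[H⁺]²) = 1/(1 + 10^+1.66 + 10^-0.53) = 0.02127
DIC = [CO2*]/α₀ = 4.384×10^-5 / 0.02127 = 2.061 mmol/L
[CO3²⁻] = α₂·DIC; α₂ = 0.006279, so [CO3²⁻] = 0.006279 × 2.061 = 0.0129 mmol/L = 12.9 μmol/L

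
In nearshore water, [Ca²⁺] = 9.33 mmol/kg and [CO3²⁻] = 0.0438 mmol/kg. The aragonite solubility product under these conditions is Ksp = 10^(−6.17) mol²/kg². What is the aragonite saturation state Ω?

Ω = 0.604

Ksp = 10^(−6.17) = 6.761×10^-7
Ω = [Ca²⁺][CO3²⁻]/Ksp = (9.33×10^-3)(0.0438×10^-3) / 6.761×10^-7 = 0.604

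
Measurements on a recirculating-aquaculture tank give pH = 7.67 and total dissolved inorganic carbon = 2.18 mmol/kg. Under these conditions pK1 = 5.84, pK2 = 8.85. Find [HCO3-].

[HCO3⁻] = 2.02 mmol/kg

α₁ = 1 / (1 + [H⁺]/K1 + K2/[H⁺]) = 1 / (1 + 10^-1.83 + 10^-1.18)
   = 1 / (1 + 0.014791 + 0.066069) = 1/1.0809 = 0.9252
[HCO3⁻] = α₁ × DIC = 0.9252 × 2.18 = 2.02 mmol/kg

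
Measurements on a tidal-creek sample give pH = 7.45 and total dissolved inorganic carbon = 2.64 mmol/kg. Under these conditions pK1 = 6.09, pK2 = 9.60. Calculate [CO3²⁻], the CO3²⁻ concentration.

α₂ = 1 / (1 + [H⁺]/K2 + [H⁺]²/(K1K2)) = 1 / (1 + 10^+2.15 + 10^+0.79)
   = 1 / (1 + 141.25 + 6.1660) = 1/148.42 = 0.006738
[CO3²⁻] = α₂ × DIC = 0.006738 × 2.64 = 0.0178 mmol/kg = 17.8 μmol/kg

[CO3²⁻] = 17.8 μmol/kg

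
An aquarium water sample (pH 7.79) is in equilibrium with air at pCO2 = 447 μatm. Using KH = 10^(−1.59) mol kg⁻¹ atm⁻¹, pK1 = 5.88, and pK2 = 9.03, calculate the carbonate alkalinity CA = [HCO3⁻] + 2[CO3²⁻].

[CO2*] = KH · pCO2 = 10^(−1.59) × 447×10^-6 = 1.149×10^-5 mol/kg
α₀ = 1/(1 + K1/[H⁺] + K1K2/[H⁺]²) = 1/(1 + 10^+1.91 + 10^+0.67) = 0.01150
DIC = [CO2*]/α₀ = 1.149×10^-5 / 0.01150 = 0.9991 mmol/kg
CA = (α₁ + 2α₂)·DIC = (0.9347 + 2×0.05379) × 0.9991 = 1.04 mmol/kg

CA = 1.04 mmol/kg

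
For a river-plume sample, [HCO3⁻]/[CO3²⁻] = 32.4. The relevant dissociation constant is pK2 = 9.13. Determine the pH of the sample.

From K2 = [H⁺][CO3²⁻]/[HCO3⁻]:  pH = pK2 − log₁₀([HCO3⁻]/[CO3²⁻])
log₁₀(32.4) = +1.511
pH = 9.13 − (+1.511) = 7.62

pH = 7.62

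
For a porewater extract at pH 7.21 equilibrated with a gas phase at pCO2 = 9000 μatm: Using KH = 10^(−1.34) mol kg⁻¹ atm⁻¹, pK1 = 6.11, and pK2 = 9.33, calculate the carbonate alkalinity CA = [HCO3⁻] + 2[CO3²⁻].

[CO2*] = KH · pCO2 = 10^(−1.34) × 9000×10^-6 = 4.114×10^-4 mol/kg
α₀ = 1/(1 + K1/[H⁺] + K1K2/[H⁺]²) = 1/(1 + 10^+1.10 + 10^-1.02) = 0.07307
DIC = [CO2*]/α₀ = 4.114×10^-4 / 0.07307 = 5.630 mmol/kg
CA = (α₁ + 2α₂)·DIC = (0.9199 + 2×0.006979) × 5.630 = 5.26 mmol/kg

CA = 5.26 mmol/kg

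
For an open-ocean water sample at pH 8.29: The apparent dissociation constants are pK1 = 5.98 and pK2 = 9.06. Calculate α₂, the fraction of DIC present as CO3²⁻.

α₂ = 0.145

α₂ = 1 / (1 + [H⁺]/K2 + [H⁺]²/(K1K2)) = 1 / (1 + 10^+0.77 + 10^-1.54)
   = 1 / (1 + 5.8884 + 0.028840) = 1/6.9173 = 0.1446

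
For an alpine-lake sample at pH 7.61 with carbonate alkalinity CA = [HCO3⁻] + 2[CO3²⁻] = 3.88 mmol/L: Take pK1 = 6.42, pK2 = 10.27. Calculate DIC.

CA = [HCO3⁻] + 2[CO3²⁻] = (α₁ + 2α₂)·DIC
At pH 7.61: [H⁺]/K1 = 10^-1.19 = 0.064565, K2/[H⁺] = 10^-2.66 = 0.0021878
α₁ = 1/(1 + 0.064565 + 0.0021878) = 1/1.0668 = 0.9374; α₂ = α₁·K2/[H⁺] = 0.002051
α₁ + 2α₂ = 0.9415
DIC = CA / (α₁ + 2α₂) = 3.88 / 0.9415 = 4.12 mmol/L

DIC = 4.12 mmol/L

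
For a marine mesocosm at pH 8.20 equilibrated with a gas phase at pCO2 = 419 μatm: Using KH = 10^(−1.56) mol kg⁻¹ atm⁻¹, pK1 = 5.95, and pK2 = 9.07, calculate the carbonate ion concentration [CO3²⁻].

[CO2*] = KH · pCO2 = 10^(−1.56) × 419×10^-6 = 1.154×10^-5 mol/kg
α₀ = 1/(1 + K1/[H⁺] + K1K2/[H⁺]²) = 1/(1 + 10^+2.25 + 10^+1.38) = 0.004931
DIC = [CO2*]/α₀ = 1.154×10^-5 / 0.004931 = 2.341 mmol/kg
[CO3²⁻] = α₂·DIC; α₂ = 0.1183, so [CO3²⁻] = 0.1183 × 2.341 = 0.277 mmol/kg

[CO3²⁻] = 0.277 mmol/kg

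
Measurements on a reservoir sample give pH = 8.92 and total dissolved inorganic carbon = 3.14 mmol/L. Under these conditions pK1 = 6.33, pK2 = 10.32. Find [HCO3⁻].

[HCO3⁻] = 3.01 mmol/L

α₁ = 1 / (1 + [H⁺]/K1 + K2/[H⁺]) = 1 / (1 + 10^-2.59 + 10^-1.40)
   = 1 / (1 + 0.0025704 + 0.039811) = 1/1.0424 = 0.9593
[HCO3⁻] = α₁ × DIC = 0.9593 × 3.14 = 3.01 mmol/L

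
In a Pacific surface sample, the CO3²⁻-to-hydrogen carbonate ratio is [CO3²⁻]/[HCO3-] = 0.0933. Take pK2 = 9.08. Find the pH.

pH = 8.05

From K2 = [H⁺][CO3²⁻]/[HCO3-]:  pH = pK2 + log₁₀([CO3²⁻]/[HCO3-])
log₁₀(0.0933) = -1.030
pH = 9.08 + (-1.030) = 8.05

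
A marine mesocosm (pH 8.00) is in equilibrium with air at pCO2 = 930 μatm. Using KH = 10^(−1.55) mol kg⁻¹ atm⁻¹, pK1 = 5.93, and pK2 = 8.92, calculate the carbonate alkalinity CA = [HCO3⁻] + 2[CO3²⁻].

CA = 3.82 mmol/kg

[CO2*] = KH · pCO2 = 10^(−1.55) × 930×10^-6 = 2.621×10^-5 mol/kg
α₀ = 1/(1 + K1/[H⁺] + K1K2/[H⁺]²) = 1/(1 + 10^+2.07 + 10^+1.15) = 0.007541
DIC = [CO2*]/α₀ = 2.621×10^-5 / 0.007541 = 3.476 mmol/kg
CA = (α₁ + 2α₂)·DIC = (0.8859 + 2×0.1065) × 3.476 = 3.82 mmol/kg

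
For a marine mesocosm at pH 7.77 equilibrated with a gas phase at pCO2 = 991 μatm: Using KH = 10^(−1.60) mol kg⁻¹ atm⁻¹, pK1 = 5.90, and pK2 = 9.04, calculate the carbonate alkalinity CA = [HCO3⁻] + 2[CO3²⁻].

CA = 2.04 mmol/kg

[CO2*] = KH · pCO2 = 10^(−1.60) × 991×10^-6 = 2.489×10^-5 mol/kg
α₀ = 1/(1 + K1/[H⁺] + K1K2/[H⁺]²) = 1/(1 + 10^+1.87 + 10^+0.60) = 0.01264
DIC = [CO2*]/α₀ = 2.489×10^-5 / 0.01264 = 1.969 mmol/kg
CA = (α₁ + 2α₂)·DIC = (0.9370 + 2×0.05032) × 1.969 = 2.04 mmol/kg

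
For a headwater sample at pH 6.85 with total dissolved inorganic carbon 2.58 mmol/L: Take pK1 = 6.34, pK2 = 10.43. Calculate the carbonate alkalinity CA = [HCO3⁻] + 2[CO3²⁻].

CA = 1.97 mmol/L

CA = [HCO3⁻] + 2[CO3²⁻] = (α₁ + 2α₂)·DIC
At pH 6.85: [H⁺]/K1 = 10^-0.51 = 0.30903, K2/[H⁺] = 10^-3.58 = 0.00026303
α₁ = 1/(1 + 0.30903 + 0.00026303) = 1/1.3093 = 0.7638; α₂ = α₁·K2/[H⁺] = 0.0002009
α₁ + 2α₂ = 0.7642
CA = 0.7642 × 2.58 = 1.97 mmol/L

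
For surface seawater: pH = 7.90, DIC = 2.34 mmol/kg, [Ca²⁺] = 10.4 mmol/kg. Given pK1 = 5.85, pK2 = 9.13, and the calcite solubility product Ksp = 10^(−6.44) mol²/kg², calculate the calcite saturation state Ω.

α₂ = 1 / (1 + [H⁺]/K2 + [H⁺]²/(K1K2)) = 1 / (1 + 10^+1.23 + 10^-0.82)
   = 1 / (1 + 16.982 + 0.15136) = 1/18.134 = 0.05515
[CO3²⁻] = α₂ × DIC = 0.05515 × 2.34 = 0.1290 mmol/kg
Ksp = 10^(−6.44) = 3.631×10^-7
Ω = [Ca²⁺][CO3²⁻]/Ksp = (10.4×10^-3)(1.290×10^-4) / 3.631×10^-7 = 3.70

Ω = 3.70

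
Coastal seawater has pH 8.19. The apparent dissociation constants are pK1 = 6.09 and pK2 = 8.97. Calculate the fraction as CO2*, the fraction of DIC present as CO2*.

α₀ = 0.00677

α₀ = 1 / (1 + K1/[H⁺] + K1K2/[H⁺]²) = 1 / (1 + 10^+2.10 + 10^+1.32)
   = 1 / (1 + 125.89 + 20.893) = 1/147.79 = 0.006767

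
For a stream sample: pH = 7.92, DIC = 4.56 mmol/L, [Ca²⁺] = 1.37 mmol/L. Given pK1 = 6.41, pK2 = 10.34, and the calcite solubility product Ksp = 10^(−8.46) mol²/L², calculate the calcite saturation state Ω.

α₂ = 1 / (1 + [H⁺]/K2 + [H⁺]²/(K1K2)) = 1 / (1 + 10^+2.42 + 10^+0.91)
   = 1 / (1 + 263.03 + 8.1283) = 1/272.16 = 0.003674
[CO3²⁻] = α₂ × DIC = 0.003674 × 4.56 = 0.01676 mmol/L = 16.76 μmol/L
Ksp = 10^(−8.46) = 3.467×10^-9
Ω = [Ca²⁺][CO3²⁻]/Ksp = (1.37×10^-3)(1.676×10^-5) / 3.467×10^-9 = 6.62

Ω = 6.62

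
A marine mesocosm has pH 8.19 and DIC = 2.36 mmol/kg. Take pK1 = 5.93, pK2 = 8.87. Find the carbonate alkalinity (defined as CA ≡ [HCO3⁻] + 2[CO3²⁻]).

CA = 2.76 mmol/kg

CA = [HCO3⁻] + 2[CO3²⁻] = (α₁ + 2α₂)·DIC
At pH 8.19: [H⁺]/K1 = 10^-2.26 = 0.0054954, K2/[H⁺] = 10^-0.68 = 0.20893
α₁ = 1/(1 + 0.0054954 + 0.20893) = 1/1.2144 = 0.8234; α₂ = α₁·K2/[H⁺] = 0.1720
α₁ + 2α₂ = 1.1675
CA = 1.1675 × 2.36 = 2.76 mmol/kg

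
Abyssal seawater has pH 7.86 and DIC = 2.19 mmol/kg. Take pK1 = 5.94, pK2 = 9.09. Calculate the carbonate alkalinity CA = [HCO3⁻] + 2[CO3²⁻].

CA = 2.29 mmol/kg

CA = [HCO3⁻] + 2[CO3²⁻] = (α₁ + 2α₂)·DIC
At pH 7.86: [H⁺]/K1 = 10^-1.92 = 0.012023, K2/[H⁺] = 10^-1.23 = 0.058884
α₁ = 1/(1 + 0.012023 + 0.058884) = 1/1.0709 = 0.9338; α₂ = α₁·K2/[H⁺] = 0.05499
α₁ + 2α₂ = 1.0438
CA = 1.0438 × 2.19 = 2.29 mmol/kg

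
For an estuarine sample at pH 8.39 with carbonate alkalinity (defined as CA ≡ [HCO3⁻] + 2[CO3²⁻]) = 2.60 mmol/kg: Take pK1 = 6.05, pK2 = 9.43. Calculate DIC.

CA = [HCO3⁻] + 2[CO3²⁻] = (α₁ + 2α₂)·DIC
At pH 8.39: [H⁺]/K1 = 10^-2.34 = 0.0045709, K2/[H⁺] = 10^-1.04 = 0.091201
α₁ = 1/(1 + 0.0045709 + 0.091201) = 1/1.0958 = 0.9126; α₂ = α₁·K2/[H⁺] = 0.08323
α₁ + 2α₂ = 1.0791
DIC = CA / (α₁ + 2α₂) = 2.60 / 1.0791 = 2.41 mmol/kg

DIC = 2.41 mmol/kg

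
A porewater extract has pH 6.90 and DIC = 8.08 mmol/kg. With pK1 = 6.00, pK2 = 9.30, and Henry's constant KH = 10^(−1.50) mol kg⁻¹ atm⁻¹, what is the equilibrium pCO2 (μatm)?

α₀ = 1 / (1 + K1/[H⁺] + K1K2/[H⁺]²) = 1 / (1 + 10^+0.90 + 10^-1.50)
   = 1 / (1 + 7.9433 + 0.031623) = 1/8.9749 = 0.1114
[CO2*] = α₀ × DIC = 0.1114 × 8.08 = 0.9003 mmol/kg
pCO2 = [CO2*]/KH = 9.003×10^-4 / 3.162×10^-2 = 2.85×10^4 μatm

pCO2 = 2.85×10^4 μatm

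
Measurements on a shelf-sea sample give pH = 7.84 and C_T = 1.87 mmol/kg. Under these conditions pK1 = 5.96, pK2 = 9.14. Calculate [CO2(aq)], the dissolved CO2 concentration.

α₀ = 1 / (1 + K1/[H⁺] + K1K2/[H⁺]²) = 1 / (1 + 10^+1.88 + 10^+0.58)
   = 1 / (1 + 75.858 + 3.8019) = 1/80.660 = 0.01240
[CO2*] = α₀ × DIC = 0.01240 × 1.87 = 0.0232 mmol/kg

[CO2*] = 0.0232 mmol/kg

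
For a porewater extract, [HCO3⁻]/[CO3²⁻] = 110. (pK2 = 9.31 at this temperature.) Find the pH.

From K2 = [H⁺][CO3²⁻]/[HCO3⁻]:  pH = pK2 − log₁₀([HCO3⁻]/[CO3²⁻])
log₁₀(110) = +2.041
pH = 9.31 − (+2.041) = 7.27

pH = 7.27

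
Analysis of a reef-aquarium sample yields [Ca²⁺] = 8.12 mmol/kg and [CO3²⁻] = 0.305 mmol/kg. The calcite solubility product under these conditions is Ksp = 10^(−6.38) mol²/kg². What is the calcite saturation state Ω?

Ksp = 10^(−6.38) = 4.169×10^-7
Ω = [Ca²⁺][CO3²⁻]/Ksp = (8.12×10^-3)(0.305×10^-3) / 4.169×10^-7 = 5.94

Ω = 5.94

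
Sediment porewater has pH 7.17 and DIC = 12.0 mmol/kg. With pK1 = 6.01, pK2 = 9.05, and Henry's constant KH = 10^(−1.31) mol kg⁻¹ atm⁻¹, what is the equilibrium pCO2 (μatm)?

pCO2 = 1.57×10^4 μatm

α₀ = 1 / (1 + K1/[H⁺] + K1K2/[H⁺]²) = 1 / (1 + 10^+1.16 + 10^-0.72)
   = 1 / (1 + 14.454 + 0.19055) = 1/15.645 = 0.06392
[CO2*] = α₀ × DIC = 0.06392 × 12.0 = 0.7670 mmol/kg
pCO2 = [CO2*]/KH = 7.670×10^-4 / 4.898×10^-2 = 1.57×10^4 μatm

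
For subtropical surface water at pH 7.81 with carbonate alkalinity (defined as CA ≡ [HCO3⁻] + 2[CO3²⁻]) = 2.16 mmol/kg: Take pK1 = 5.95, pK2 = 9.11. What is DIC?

CA = [HCO3⁻] + 2[CO3²⁻] = (α₁ + 2α₂)·DIC
At pH 7.81: [H⁺]/K1 = 10^-1.86 = 0.013804, K2/[H⁺] = 10^-1.30 = 0.050119
α₁ = 1/(1 + 0.013804 + 0.050119) = 1/1.0639 = 0.9399; α₂ = α₁·K2/[H⁺] = 0.04711
α₁ + 2α₂ = 1.0341
DIC = CA / (α₁ + 2α₂) = 2.16 / 1.0341 = 2.09 mmol/kg

DIC = 2.09 mmol/kg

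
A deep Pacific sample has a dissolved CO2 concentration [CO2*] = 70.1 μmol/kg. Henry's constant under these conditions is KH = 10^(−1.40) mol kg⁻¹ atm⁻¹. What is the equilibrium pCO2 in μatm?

pCO2 = 1760 μatm

KH = 10^(−1.40) = 3.981×10^-2 mol kg⁻¹ atm⁻¹
pCO2 = [CO2*]/KH = 70.1×10^-6 / 3.981×10^-2 = 1.76×10^-3 atm = 1760 μatm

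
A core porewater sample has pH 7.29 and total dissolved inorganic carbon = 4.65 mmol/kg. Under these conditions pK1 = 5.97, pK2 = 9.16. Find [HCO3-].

[HCO3⁻] = 4.38 mmol/kg

α₁ = 1 / (1 + [H⁺]/K1 + K2/[H⁺]) = 1 / (1 + 10^-1.32 + 10^-1.87)
   = 1 / (1 + 0.047863 + 0.013490) = 1/1.0614 = 0.9422
[HCO3⁻] = α₁ × DIC = 0.9422 × 4.65 = 4.38 mmol/kg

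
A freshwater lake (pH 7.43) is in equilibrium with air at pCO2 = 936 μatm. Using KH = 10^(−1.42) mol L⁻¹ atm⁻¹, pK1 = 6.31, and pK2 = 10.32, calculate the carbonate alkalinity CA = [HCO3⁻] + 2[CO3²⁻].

CA = 0.470 mmol/L

[CO2*] = KH · pCO2 = 10^(−1.42) × 936×10^-6 = 3.559×10^-5 mol/L
α₀ = 1/(1 + K1/[H⁺] + K1K2/[H⁺]²) = 1/(1 + 10^+1.12 + 10^-1.77) = 0.07042
DIC = [CO2*]/α₀ = 3.559×10^-5 / 0.07042 = 0.5053 mmol/L
CA = (α₁ + 2α₂)·DIC = (0.9284 + 2×0.001196) × 0.5053 = 0.470 mmol/L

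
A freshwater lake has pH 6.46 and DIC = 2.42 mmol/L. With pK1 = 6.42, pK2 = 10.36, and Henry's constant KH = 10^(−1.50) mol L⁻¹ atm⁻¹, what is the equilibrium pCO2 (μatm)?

α₀ = 1 / (1 + K1/[H⁺] + K1K2/[H⁺]²) = 1 / (1 + 10^+0.04 + 10^-3.86)
   = 1 / (1 + 1.0965 + 0.00013804) = 1/2.0966 = 0.4770
[CO2*] = α₀ × DIC = 0.4770 × 2.42 = 1.154 mmol/L
pCO2 = [CO2*]/KH = 1.154×10^-3 / 3.162×10^-2 = 3.65×10^4 μatm

pCO2 = 3.65×10^4 μatm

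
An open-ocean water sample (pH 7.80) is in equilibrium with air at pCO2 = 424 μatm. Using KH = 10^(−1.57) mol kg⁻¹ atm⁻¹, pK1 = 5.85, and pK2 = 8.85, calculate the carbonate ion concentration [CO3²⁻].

[CO2*] = KH · pCO2 = 10^(−1.57) × 424×10^-6 = 1.141×10^-5 mol/kg
α₀ = 1/(1 + K1/[H⁺] + K1K2/[H⁺]²) = 1/(1 + 10^+1.95 + 10^+0.90) = 0.01020
DIC = [CO2*]/α₀ = 1.141×10^-5 / 0.01020 = 1.119 mmol/kg
[CO3²⁻] = α₂·DIC; α₂ = 0.08100, so [CO3²⁻] = 0.08100 × 1.119 = 0.0906 mmol/kg

[CO3²⁻] = 0.0906 mmol/kg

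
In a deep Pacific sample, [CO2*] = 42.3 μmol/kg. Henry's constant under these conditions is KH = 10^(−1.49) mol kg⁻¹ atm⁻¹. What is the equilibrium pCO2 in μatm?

pCO2 = 1310 μatm

KH = 10^(−1.49) = 3.236×10^-2 mol kg⁻¹ atm⁻¹
pCO2 = [CO2*]/KH = 42.3×10^-6 / 3.236×10^-2 = 1.31×10^-3 atm = 1310 μatm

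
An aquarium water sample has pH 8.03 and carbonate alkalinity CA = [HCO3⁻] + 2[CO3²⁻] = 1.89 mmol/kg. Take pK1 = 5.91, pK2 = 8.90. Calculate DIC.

CA = [HCO3⁻] + 2[CO3²⁻] = (α₁ + 2α₂)·DIC
At pH 8.03: [H⁺]/K1 = 10^-2.12 = 0.0075858, K2/[H⁺] = 10^-0.87 = 0.13490
α₁ = 1/(1 + 0.0075858 + 0.13490) = 1/1.1425 = 0.8753; α₂ = α₁·K2/[H⁺] = 0.1181
α₁ + 2α₂ = 1.1114
DIC = CA / (α₁ + 2α₂) = 1.89 / 1.1114 = 1.70 mmol/kg

DIC = 1.70 mmol/kg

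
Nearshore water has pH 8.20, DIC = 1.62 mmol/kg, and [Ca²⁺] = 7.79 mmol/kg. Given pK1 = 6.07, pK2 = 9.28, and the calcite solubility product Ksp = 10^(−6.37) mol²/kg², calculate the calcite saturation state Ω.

Ω = 2.26

α₂ = 1 / (1 + [H⁺]/K2 + [H⁺]²/(K1K2)) = 1 / (1 + 10^+1.08 + 10^-1.05)
   = 1 / (1 + 12.023 + 0.089125) = 1/13.112 = 0.07627
[CO3²⁻] = α₂ × DIC = 0.07627 × 1.62 = 0.1236 mmol/kg
Ksp = 10^(−6.37) = 4.266×10^-7
Ω = [Ca²⁺][CO3²⁻]/Ksp = (7.79×10^-3)(1.236×10^-4) / 4.266×10^-7 = 2.26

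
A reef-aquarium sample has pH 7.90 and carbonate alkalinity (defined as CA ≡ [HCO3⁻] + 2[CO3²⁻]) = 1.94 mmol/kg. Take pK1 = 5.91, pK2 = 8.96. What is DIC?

DIC = 1.81 mmol/kg

CA = [HCO3⁻] + 2[CO3²⁻] = (α₁ + 2α₂)·DIC
At pH 7.90: [H⁺]/K1 = 10^-1.99 = 0.010233, K2/[H⁺] = 10^-1.06 = 0.087096
α₁ = 1/(1 + 0.010233 + 0.087096) = 1/1.0973 = 0.9113; α₂ = α₁·K2/[H⁺] = 0.07937
α₁ + 2α₂ = 1.0700
DIC = CA / (α₁ + 2α₂) = 1.94 / 1.0700 = 1.81 mmol/kg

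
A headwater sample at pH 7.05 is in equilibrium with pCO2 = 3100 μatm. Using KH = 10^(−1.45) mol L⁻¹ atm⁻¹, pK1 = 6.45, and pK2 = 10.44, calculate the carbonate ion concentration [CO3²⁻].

[CO2*] = KH · pCO2 = 10^(−1.45) × 3100×10^-6 = 1.100×10^-4 mol/L
α₀ = 1/(1 + K1/[H⁺] + K1K2/[H⁺]²) = 1/(1 + 10^+0.60 + 10^-2.79) = 0.2007
DIC = [CO2*]/α₀ = 1.100×10^-4 / 0.2007 = 0.5481 mmol/L
[CO3²⁻] = α₂·DIC; α₂ = 0.0003255, so [CO3²⁻] = 0.0003255 × 0.5481 = 0.000178 mmol/L = 0.178 μmol/L

[CO3²⁻] = 0.178 μmol/L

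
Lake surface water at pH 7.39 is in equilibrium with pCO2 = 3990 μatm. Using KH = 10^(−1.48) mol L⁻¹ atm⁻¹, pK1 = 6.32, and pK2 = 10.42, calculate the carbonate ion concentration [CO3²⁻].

[CO3²⁻] = 1.45 μmol/L

[CO2*] = KH · pCO2 = 10^(−1.48) × 3990×10^-6 = 1.321×10^-4 mol/L
α₀ = 1/(1 + K1/[H⁺] + K1K2/[H⁺]²) = 1/(1 + 10^+1.07 + 10^-1.96) = 0.07837
DIC = [CO2*]/α₀ = 1.321×10^-4 / 0.07837 = 1.686 mmol/L
[CO3²⁻] = α₂·DIC; α₂ = 0.0008593, so [CO3²⁻] = 0.0008593 × 1.686 = 0.00145 mmol/L = 1.45 μmol/L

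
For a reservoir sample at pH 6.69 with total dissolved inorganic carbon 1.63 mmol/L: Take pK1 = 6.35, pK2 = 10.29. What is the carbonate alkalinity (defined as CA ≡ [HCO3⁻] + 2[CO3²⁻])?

CA = [HCO3⁻] + 2[CO3²⁻] = (α₁ + 2α₂)·DIC
At pH 6.69: [H⁺]/K1 = 10^-0.34 = 0.45709, K2/[H⁺] = 10^-3.60 = 0.00025119
α₁ = 1/(1 + 0.45709 + 0.00025119) = 1/1.4573 = 0.6862; α₂ = α₁·K2/[H⁺] = 0.0001724
α₁ + 2α₂ = 0.6865
CA = 0.6865 × 1.63 = 1.12 mmol/L

CA = 1.12 mmol/L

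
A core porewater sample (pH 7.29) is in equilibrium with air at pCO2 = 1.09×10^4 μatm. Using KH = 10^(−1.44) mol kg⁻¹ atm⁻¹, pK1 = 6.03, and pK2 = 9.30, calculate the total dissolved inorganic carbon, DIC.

[CO2*] = KH · pCO2 = 10^(−1.44) × 1.09×10^4×10^-6 = 3.958×10^-4 mol/kg
α₀ = 1/(1 + K1/[H⁺] + K1K2/[H⁺]²) = 1/(1 + 10^+1.26 + 10^-0.75) = 0.05161
DIC = [CO2*]/α₀ = 3.958×10^-4 / 0.05161 = 7.67 mmol/kg

DIC = 7.67 mmol/kg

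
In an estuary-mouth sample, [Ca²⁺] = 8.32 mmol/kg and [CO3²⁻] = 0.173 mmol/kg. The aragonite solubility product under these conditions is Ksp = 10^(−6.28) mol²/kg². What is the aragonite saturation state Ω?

Ω = 2.74

Ksp = 10^(−6.28) = 5.248×10^-7
Ω = [Ca²⁺][CO3²⁻]/Ksp = (8.32×10^-3)(0.173×10^-3) / 5.248×10^-7 = 2.74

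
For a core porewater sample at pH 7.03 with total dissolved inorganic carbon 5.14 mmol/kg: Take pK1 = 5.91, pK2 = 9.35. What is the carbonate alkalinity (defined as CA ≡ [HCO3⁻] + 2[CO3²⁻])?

CA = [HCO3⁻] + 2[CO3²⁻] = (α₁ + 2α₂)·DIC
At pH 7.03: [H⁺]/K1 = 10^-1.12 = 0.075858, K2/[H⁺] = 10^-2.32 = 0.0047863
α₁ = 1/(1 + 0.075858 + 0.0047863) = 1/1.0806 = 0.9254; α₂ = α₁·K2/[H⁺] = 0.004429
α₁ + 2α₂ = 0.9342
CA = 0.9342 × 5.14 = 4.80 mmol/kg

CA = 4.80 mmol/kg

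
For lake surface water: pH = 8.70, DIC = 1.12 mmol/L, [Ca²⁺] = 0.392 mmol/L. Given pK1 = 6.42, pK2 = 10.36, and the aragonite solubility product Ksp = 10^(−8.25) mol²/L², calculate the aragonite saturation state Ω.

α₂ = 1 / (1 + [H⁺]/K2 + [H⁺]²/(K1K2)) = 1 / (1 + 10^+1.66 + 10^-0.62)
   = 1 / (1 + 45.709 + 0.23988) = 1/46.949 = 0.02130
[CO3²⁻] = α₂ × DIC = 0.02130 × 1.12 = 0.02386 mmol/L
Ksp = 10^(−8.25) = 5.623×10^-9
Ω = [Ca²⁺][CO3²⁻]/Ksp = (0.392×10^-3)(2.386×10^-5) / 5.623×10^-9 = 1.66

Ω = 1.66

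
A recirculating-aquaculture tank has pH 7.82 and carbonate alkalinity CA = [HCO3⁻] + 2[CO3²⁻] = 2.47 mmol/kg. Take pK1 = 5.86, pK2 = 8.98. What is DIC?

DIC = 2.34 mmol/kg

CA = [HCO3⁻] + 2[CO3²⁻] = (α₁ + 2α₂)·DIC
At pH 7.82: [H⁺]/K1 = 10^-1.96 = 0.010965, K2/[H⁺] = 10^-1.16 = 0.069183
α₁ = 1/(1 + 0.010965 + 0.069183) = 1/1.0801 = 0.9258; α₂ = α₁·K2/[H⁺] = 0.06405
α₁ + 2α₂ = 1.0539
DIC = CA / (α₁ + 2α₂) = 2.47 / 1.0539 = 2.34 mmol/kg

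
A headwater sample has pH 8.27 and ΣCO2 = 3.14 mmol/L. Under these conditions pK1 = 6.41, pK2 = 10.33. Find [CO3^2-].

α₂ = 1 / (1 + [H⁺]/K2 + [H⁺]²/(K1K2)) = 1 / (1 + 10^+2.06 + 10^+0.20)
   = 1 / (1 + 114.82 + 1.5849) = 1/117.40 = 0.008518
[CO3²⁻] = α₂ × DIC = 0.008518 × 3.14 = 0.0267 mmol/L

[CO3²⁻] = 0.0267 mmol/L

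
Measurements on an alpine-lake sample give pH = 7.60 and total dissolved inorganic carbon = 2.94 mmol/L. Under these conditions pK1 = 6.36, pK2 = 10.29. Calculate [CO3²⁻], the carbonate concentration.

α₂ = 1 / (1 + [H⁺]/K2 + [H⁺]²/(K1K2)) = 1 / (1 + 10^+2.69 + 10^+1.45)
   = 1 / (1 + 489.78 + 28.184) = 1/518.96 = 0.001927
[CO3²⁻] = α₂ × DIC = 0.001927 × 2.94 = 0.00567 mmol/L = 5.67 μmol/L

[CO3²⁻] = 5.67 μmol/L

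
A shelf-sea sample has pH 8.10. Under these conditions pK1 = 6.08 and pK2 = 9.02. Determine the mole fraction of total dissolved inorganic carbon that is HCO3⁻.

α₁ = 0.885

α₁ = 1 / (1 + [H⁺]/K1 + K2/[H⁺]) = 1 / (1 + 10^-2.02 + 10^-0.92)
   = 1 / (1 + 0.0095499 + 0.12023) = 1/1.1298 = 0.8851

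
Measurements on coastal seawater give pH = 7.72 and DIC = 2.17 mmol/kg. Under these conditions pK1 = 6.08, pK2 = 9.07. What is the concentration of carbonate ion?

α₂ = 1 / (1 + [H⁺]/K2 + [H⁺]²/(K1K2)) = 1 / (1 + 10^+1.35 + 10^-0.29)
   = 1 / (1 + 22.387 + 0.51286) = 1/23.900 = 0.04184
[CO3²⁻] = α₂ × DIC = 0.04184 × 2.17 = 0.0908 mmol/kg

[CO3²⁻] = 0.0908 mmol/kg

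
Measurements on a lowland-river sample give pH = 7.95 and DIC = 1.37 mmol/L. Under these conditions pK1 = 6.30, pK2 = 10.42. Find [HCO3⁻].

[HCO3⁻] = 1.34 mmol/L

α₁ = 1 / (1 + [H⁺]/K1 + K2/[H⁺]) = 1 / (1 + 10^-1.65 + 10^-2.47)
   = 1 / (1 + 0.022387 + 0.0033884) = 1/1.0258 = 0.9749
[HCO3⁻] = α₁ × DIC = 0.9749 × 1.37 = 1.34 mmol/L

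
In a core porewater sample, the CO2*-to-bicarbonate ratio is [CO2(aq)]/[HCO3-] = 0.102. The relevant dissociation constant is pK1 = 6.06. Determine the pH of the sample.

From K1 = [H⁺][HCO3-]/[CO2(aq)]:  pH = pK1 − log₁₀([CO2(aq)]/[HCO3-])
log₁₀(0.102) = -0.991
pH = 6.06 − (-0.991) = 7.05

pH = 7.05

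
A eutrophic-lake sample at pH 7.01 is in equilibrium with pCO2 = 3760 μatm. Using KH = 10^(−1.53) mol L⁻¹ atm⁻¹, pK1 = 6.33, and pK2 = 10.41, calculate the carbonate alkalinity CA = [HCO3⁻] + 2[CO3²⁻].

CA = 0.532 mmol/L

[CO2*] = KH · pCO2 = 10^(−1.53) × 3760×10^-6 = 1.110×10^-4 mol/L
α₀ = 1/(1 + K1/[H⁺] + K1K2/[H⁺]²) = 1/(1 + 10^+0.68 + 10^-2.72) = 0.1728
DIC = [CO2*]/α₀ = 1.110×10^-4 / 0.1728 = 0.6423 mmol/L
CA = (α₁ + 2α₂)·DIC = (0.8269 + 2×0.0003292) × 0.6423 = 0.532 mmol/L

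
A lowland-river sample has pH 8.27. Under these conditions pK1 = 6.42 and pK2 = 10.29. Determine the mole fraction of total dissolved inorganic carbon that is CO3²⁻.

α₂ = 0.00933

α₂ = 1 / (1 + [H⁺]/K2 + [H⁺]²/(K1K2)) = 1 / (1 + 10^+2.02 + 10^+0.17)
   = 1 / (1 + 104.71 + 1.4791) = 1/107.19 = 0.009329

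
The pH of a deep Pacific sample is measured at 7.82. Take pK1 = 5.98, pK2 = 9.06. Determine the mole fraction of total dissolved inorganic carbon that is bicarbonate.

α₁ = 0.933

α₁ = 1 / (1 + [H⁺]/K1 + K2/[H⁺]) = 1 / (1 + 10^-1.84 + 10^-1.24)
   = 1 / (1 + 0.014454 + 0.057544) = 1/1.0720 = 0.9328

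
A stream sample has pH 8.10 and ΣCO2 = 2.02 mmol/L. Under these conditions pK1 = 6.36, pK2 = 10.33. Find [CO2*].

[CO2*] = 0.0359 mmol/L

α₀ = 1 / (1 + K1/[H⁺] + K1K2/[H⁺]²) = 1 / (1 + 10^+1.74 + 10^-0.49)
   = 1 / (1 + 54.954 + 0.32359) = 1/56.278 = 0.01777
[CO2*] = α₀ × DIC = 0.01777 × 2.02 = 0.0359 mmol/L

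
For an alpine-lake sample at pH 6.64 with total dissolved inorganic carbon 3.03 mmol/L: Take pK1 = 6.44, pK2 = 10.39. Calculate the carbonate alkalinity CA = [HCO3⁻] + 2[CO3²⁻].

CA = [HCO3⁻] + 2[CO3²⁻] = (α₁ + 2α₂)·DIC
At pH 6.64: [H⁺]/K1 = 10^-0.20 = 0.63096, K2/[H⁺] = 10^-3.75 = 0.00017783
α₁ = 1/(1 + 0.63096 + 0.00017783) = 1/1.6311 = 0.6131; α₂ = α₁·K2/[H⁺] = 0.0001090
α₁ + 2α₂ = 0.6133
CA = 0.6133 × 3.03 = 1.86 mmol/L

CA = 1.86 mmol/L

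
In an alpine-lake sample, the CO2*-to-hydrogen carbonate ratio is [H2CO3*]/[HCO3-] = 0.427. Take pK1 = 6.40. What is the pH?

From K1 = [H⁺][HCO3-]/[H2CO3*]:  pH = pK1 − log₁₀([H2CO3*]/[HCO3-])
log₁₀(0.427) = -0.370
pH = 6.40 − (-0.370) = 6.77

pH = 6.77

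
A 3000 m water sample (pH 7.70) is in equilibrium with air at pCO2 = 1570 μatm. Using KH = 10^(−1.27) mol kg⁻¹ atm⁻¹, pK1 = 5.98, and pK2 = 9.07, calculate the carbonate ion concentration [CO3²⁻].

[CO3²⁻] = 0.189 mmol/kg

[CO2*] = KH · pCO2 = 10^(−1.27) × 1570×10^-6 = 8.431×10^-5 mol/kg
α₀ = 1/(1 + K1/[H⁺] + K1K2/[H⁺]²) = 1/(1 + 10^+1.72 + 10^+0.35) = 0.01795
DIC = [CO2*]/α₀ = 8.431×10^-5 / 0.01795 = 4.698 mmol/kg
[CO3²⁻] = α₂·DIC; α₂ = 0.04018, so [CO3²⁻] = 0.04018 × 4.698 = 0.189 mmol/kg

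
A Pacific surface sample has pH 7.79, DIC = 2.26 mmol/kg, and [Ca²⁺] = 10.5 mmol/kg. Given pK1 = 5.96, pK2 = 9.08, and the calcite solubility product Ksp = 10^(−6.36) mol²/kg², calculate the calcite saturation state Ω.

Ω = 2.62

α₂ = 1 / (1 + [H⁺]/K2 + [H⁺]²/(K1K2)) = 1 / (1 + 10^+1.29 + 10^-0.54)
   = 1 / (1 + 19.498 + 0.28840) = 1/20.787 = 0.04811
[CO3²⁻] = α₂ × DIC = 0.04811 × 2.26 = 0.1087 mmol/kg
Ksp = 10^(−6.36) = 4.365×10^-7
Ω = [Ca²⁺][CO3²⁻]/Ksp = (10.5×10^-3)(1.087×10^-4) / 4.365×10^-7 = 2.62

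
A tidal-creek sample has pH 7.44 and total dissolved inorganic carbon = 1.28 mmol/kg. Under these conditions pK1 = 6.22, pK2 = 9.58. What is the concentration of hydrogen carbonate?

[HCO3⁻] = 1.20 mmol/kg

α₁ = 1 / (1 + [H⁺]/K1 + K2/[H⁺]) = 1 / (1 + 10^-1.22 + 10^-2.14)
   = 1 / (1 + 0.060256 + 0.0072444) = 1/1.0675 = 0.9368
[HCO3⁻] = α₁ × DIC = 0.9368 × 1.28 = 1.20 mmol/kg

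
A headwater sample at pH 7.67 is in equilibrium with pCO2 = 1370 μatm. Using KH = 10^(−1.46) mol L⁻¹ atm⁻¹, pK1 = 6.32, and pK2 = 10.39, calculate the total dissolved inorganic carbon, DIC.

DIC = 1.11 mmol/L

[CO2*] = KH · pCO2 = 10^(−1.46) × 1370×10^-6 = 4.750×10^-5 mol/L
α₀ = 1/(1 + K1/[H⁺] + K1K2/[H⁺]²) = 1/(1 + 10^+1.35 + 10^-1.37) = 0.04268
DIC = [CO2*]/α₀ = 4.750×10^-5 / 0.04268 = 1.11 mmol/L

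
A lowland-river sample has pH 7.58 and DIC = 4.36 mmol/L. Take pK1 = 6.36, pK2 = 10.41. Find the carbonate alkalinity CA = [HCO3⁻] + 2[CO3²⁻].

CA = 4.12 mmol/L

CA = [HCO3⁻] + 2[CO3²⁻] = (α₁ + 2α₂)·DIC
At pH 7.58: [H⁺]/K1 = 10^-1.22 = 0.060256, K2/[H⁺] = 10^-2.83 = 0.0014791
α₁ = 1/(1 + 0.060256 + 0.0014791) = 1/1.0617 = 0.9419; α₂ = α₁·K2/[H⁺] = 0.001393
α₁ + 2α₂ = 0.9446
CA = 0.9446 × 4.36 = 4.12 mmol/L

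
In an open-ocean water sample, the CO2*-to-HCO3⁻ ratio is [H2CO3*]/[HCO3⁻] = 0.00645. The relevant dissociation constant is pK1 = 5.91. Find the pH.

pH = 8.10

From K1 = [H⁺][HCO3⁻]/[H2CO3*]:  pH = pK1 − log₁₀([H2CO3*]/[HCO3⁻])
log₁₀(0.00645) = -2.190
pH = 5.91 − (-2.190) = 8.10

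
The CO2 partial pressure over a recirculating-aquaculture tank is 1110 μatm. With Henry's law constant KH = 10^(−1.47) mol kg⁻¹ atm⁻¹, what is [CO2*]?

KH = 10^(−1.47) = 3.388×10^-2 mol kg⁻¹ atm⁻¹
[CO2*] = KH · pCO2 = 3.388×10^-2 × 1110×10^-6 atm = 3.76×10^-5 mol/kg

[CO2*] = 37.6 μmol/kg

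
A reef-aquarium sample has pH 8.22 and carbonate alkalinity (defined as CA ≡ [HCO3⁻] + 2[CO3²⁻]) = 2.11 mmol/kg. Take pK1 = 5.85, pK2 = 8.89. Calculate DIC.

DIC = 1.80 mmol/kg

CA = [HCO3⁻] + 2[CO3²⁻] = (α₁ + 2α₂)·DIC
At pH 8.22: [H⁺]/K1 = 10^-2.37 = 0.0042658, K2/[H⁺] = 10^-0.67 = 0.21380
α₁ = 1/(1 + 0.0042658 + 0.21380) = 1/1.2181 = 0.8210; α₂ = α₁·K2/[H⁺] = 0.1755
α₁ + 2α₂ = 1.1720
DIC = CA / (α₁ + 2α₂) = 2.11 / 1.1720 = 1.80 mmol/kg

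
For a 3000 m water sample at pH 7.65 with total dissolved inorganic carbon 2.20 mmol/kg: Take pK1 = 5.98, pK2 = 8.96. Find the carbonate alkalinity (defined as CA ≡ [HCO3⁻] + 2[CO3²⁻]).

CA = 2.26 mmol/kg

CA = [HCO3⁻] + 2[CO3²⁻] = (α₁ + 2α₂)·DIC
At pH 7.65: [H⁺]/K1 = 10^-1.67 = 0.021380, K2/[H⁺] = 10^-1.31 = 0.048978
α₁ = 1/(1 + 0.021380 + 0.048978) = 1/1.0704 = 0.9343; α₂ = α₁·K2/[H⁺] = 0.04576
α₁ + 2α₂ = 1.0258
CA = 1.0258 × 2.20 = 2.26 mmol/kg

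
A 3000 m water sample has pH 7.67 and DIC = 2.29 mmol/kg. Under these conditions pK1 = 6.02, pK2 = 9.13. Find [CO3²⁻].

[CO3²⁻] = 0.0751 mmol/kg

α₂ = 1 / (1 + [H⁺]/K2 + [H⁺]²/(K1K2)) = 1 / (1 + 10^+1.46 + 10^-0.19)
   = 1 / (1 + 28.840 + 0.64565) = 1/30.486 = 0.03280
[CO3²⁻] = α₂ × DIC = 0.03280 × 2.29 = 0.0751 mmol/kg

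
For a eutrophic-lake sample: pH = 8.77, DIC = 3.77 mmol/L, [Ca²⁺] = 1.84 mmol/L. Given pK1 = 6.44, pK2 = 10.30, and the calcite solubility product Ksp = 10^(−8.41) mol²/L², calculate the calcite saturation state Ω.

α₂ = 1 / (1 + [H⁺]/K2 + [H⁺]²/(K1K2)) = 1 / (1 + 10^+1.53 + 10^-0.80)
   = 1 / (1 + 33.884 + 0.15849) = 1/35.043 = 0.02854
[CO3²⁻] = α₂ × DIC = 0.02854 × 3.77 = 0.1076 mmol/L
Ksp = 10^(−8.41) = 3.890×10^-9
Ω = [Ca²⁺][CO3²⁻]/Ksp = (1.84×10^-3)(1.076×10^-4) / 3.890×10^-9 = 50.9

Ω = 50.9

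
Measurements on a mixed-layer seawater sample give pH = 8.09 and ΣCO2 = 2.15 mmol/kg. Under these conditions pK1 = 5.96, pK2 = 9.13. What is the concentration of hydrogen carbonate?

α₁ = 1 / (1 + [H⁺]/K1 + K2/[H⁺]) = 1 / (1 + 10^-2.13 + 10^-1.04)
   = 1 / (1 + 0.0074131 + 0.091201) = 1/1.0986 = 0.9102
[HCO3⁻] = α₁ × DIC = 0.9102 × 2.15 = 1.96 mmol/kg

[HCO3⁻] = 1.96 mmol/kg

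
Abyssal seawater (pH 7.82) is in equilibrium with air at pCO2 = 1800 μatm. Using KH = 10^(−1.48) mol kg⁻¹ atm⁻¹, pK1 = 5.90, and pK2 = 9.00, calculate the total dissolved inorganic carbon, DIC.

[CO2*] = KH · pCO2 = 10^(−1.48) × 1800×10^-6 = 5.960×10^-5 mol/kg
α₀ = 1/(1 + K1/[H⁺] + K1K2/[H⁺]²) = 1/(1 + 10^+1.92 + 10^+0.74) = 0.01115
DIC = [CO2*]/α₀ = 5.960×10^-5 / 0.01115 = 5.34 mmol/kg

DIC = 5.34 mmol/kg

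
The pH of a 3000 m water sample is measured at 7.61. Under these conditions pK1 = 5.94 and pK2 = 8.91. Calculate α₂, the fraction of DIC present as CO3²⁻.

α₂ = 0.0468

α₂ = 1 / (1 + [H⁺]/K2 + [H⁺]²/(K1K2)) = 1 / (1 + 10^+1.30 + 10^-0.37)
   = 1 / (1 + 19.953 + 0.42658) = 1/21.379 = 0.04677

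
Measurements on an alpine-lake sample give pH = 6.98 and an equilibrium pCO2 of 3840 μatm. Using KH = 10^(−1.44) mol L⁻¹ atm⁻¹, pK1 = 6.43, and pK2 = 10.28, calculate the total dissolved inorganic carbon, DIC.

[CO2*] = KH · pCO2 = 10^(−1.44) × 3840×10^-6 = 1.394×10^-4 mol/L
α₀ = 1/(1 + K1/[H⁺] + K1K2/[H⁺]²) = 1/(1 + 10^+0.55 + 10^-2.75) = 0.2198
DIC = [CO2*]/α₀ = 1.394×10^-4 / 0.2198 = 0.634 mmol/L

DIC = 0.634 mmol/L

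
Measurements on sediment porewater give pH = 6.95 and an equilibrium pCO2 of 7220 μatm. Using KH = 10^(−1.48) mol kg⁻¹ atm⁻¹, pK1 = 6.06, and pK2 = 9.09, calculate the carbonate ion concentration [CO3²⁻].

[CO3²⁻] = 13.4 μmol/kg

[CO2*] = KH · pCO2 = 10^(−1.48) × 7220×10^-6 = 2.391×10^-4 mol/kg
α₀ = 1/(1 + K1/[H⁺] + K1K2/[H⁺]²) = 1/(1 + 10^+0.89 + 10^-1.25) = 0.1134
DIC = [CO2*]/α₀ = 2.391×10^-4 / 0.1134 = 2.108 mmol/kg
[CO3²⁻] = α₂·DIC; α₂ = 0.006377, so [CO3²⁻] = 0.006377 × 2.108 = 0.0134 mmol/kg = 13.4 μmol/kg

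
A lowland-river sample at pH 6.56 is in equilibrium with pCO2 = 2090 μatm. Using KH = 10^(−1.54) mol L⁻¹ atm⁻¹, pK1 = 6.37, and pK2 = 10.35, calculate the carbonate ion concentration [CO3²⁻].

[CO3²⁻] = 0.0151 μmol/L

[CO2*] = KH · pCO2 = 10^(−1.54) × 2090×10^-6 = 6.028×10^-5 mol/L
α₀ = 1/(1 + K1/[H⁺] + K1K2/[H⁺]²) = 1/(1 + 10^+0.19 + 10^-3.60) = 0.3923
DIC = [CO2*]/α₀ = 6.028×10^-5 / 0.3923 = 0.1536 mmol/L
[CO3²⁻] = α₂·DIC; α₂ = 9.854×10^-5, so [CO3²⁻] = 9.854×10^-5 × 0.1536 = 1.51×10^-5 mmol/L = 0.0151 μmol/L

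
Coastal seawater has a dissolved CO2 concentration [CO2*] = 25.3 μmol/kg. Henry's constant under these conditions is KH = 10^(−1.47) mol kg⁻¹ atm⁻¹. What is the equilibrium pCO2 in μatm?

pCO2 = 747 μatm

KH = 10^(−1.47) = 3.388×10^-2 mol kg⁻¹ atm⁻¹
pCO2 = [CO2*]/KH = 25.3×10^-6 / 3.388×10^-2 = 7.47×10^-4 atm = 747 μatm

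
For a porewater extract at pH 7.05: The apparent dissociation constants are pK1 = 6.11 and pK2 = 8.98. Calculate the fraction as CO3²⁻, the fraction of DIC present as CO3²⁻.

α₂ = 1 / (1 + [H⁺]/K2 + [H⁺]²/(K1K2)) = 1 / (1 + 10^+1.93 + 10^+0.99)
   = 1 / (1 + 85.114 + 9.7724) = 1/95.886 = 0.01043

α₂ = 0.0104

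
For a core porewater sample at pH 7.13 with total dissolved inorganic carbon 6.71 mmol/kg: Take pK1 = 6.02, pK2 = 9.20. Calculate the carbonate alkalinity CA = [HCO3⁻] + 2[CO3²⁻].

CA = 6.28 mmol/kg

CA = [HCO3⁻] + 2[CO3²⁻] = (α₁ + 2α₂)·DIC
At pH 7.13: [H⁺]/K1 = 10^-1.11 = 0.077625, K2/[H⁺] = 10^-2.07 = 0.0085114
α₁ = 1/(1 + 0.077625 + 0.0085114) = 1/1.0861 = 0.9207; α₂ = α₁·K2/[H⁺] = 0.007836
α₁ + 2α₂ = 0.9364
CA = 0.9364 × 6.71 = 6.28 mmol/kg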